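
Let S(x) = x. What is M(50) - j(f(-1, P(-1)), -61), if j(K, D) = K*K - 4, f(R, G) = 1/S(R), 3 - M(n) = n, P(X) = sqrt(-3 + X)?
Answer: -44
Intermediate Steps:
M(n) = 3 - n
f(R, G) = 1/R
j(K, D) = -4 + K**2 (j(K, D) = K**2 - 4 = -4 + K**2)
M(50) - j(f(-1, P(-1)), -61) = (3 - 1*50) - (-4 + (1/(-1))**2) = (3 - 50) - (-4 + (-1)**2) = -47 - (-4 + 1) = -47 - 1*(-3) = -47 + 3 = -44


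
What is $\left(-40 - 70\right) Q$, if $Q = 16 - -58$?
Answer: $-8140$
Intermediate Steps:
$Q = 74$ ($Q = 16 + 58 = 74$)
$\left(-40 - 70\right) Q = \left(-40 - 70\right) 74 = \left(-110\right) 74 = -8140$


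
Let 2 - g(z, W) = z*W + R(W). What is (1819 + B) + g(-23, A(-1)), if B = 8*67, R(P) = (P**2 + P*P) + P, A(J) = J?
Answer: 2333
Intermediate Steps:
R(P) = P + 2*P**2 (R(P) = (P**2 + P**2) + P = 2*P**2 + P = P + 2*P**2)
B = 536
g(z, W) = 2 - W*z - W*(1 + 2*W) (g(z, W) = 2 - (z*W + W*(1 + 2*W)) = 2 - (W*z + W*(1 + 2*W)) = 2 + (-W*z - W*(1 + 2*W)) = 2 - W*z - W*(1 + 2*W))
(1819 + B) + g(-23, A(-1)) = (1819 + 536) + (2 - 1*(-1)*(-23) - 1*(-1)*(1 + 2*(-1))) = 2355 + (2 - 23 - 1*(-1)*(1 - 2)) = 2355 + (2 - 23 - 1*(-1)*(-1)) = 2355 + (2 - 23 - 1) = 2355 - 22 = 2333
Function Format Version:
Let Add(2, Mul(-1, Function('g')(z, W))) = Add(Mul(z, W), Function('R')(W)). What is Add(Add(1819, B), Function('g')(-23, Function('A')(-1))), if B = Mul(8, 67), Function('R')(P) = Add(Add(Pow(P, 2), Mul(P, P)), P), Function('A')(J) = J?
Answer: 2333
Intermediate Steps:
Function('R')(P) = Add(P, Mul(2, Pow(P, 2))) (Function('R')(P) = Add(Add(Pow(P, 2), Pow(P, 2)), P) = Add(Mul(2, Pow(P, 2)), P) = Add(P, Mul(2, Pow(P, 2))))
B = 536
Function('g')(z, W) = Add(2, Mul(-1, W, z), Mul(-1, W, Add(1, Mul(2, W)))) (Function('g')(z, W) = Add(2, Mul(-1, Add(Mul(z, W), Mul(W, Add(1, Mul(2, W)))))) = Add(2, Mul(-1, Add(Mul(W, z), Mul(W, Add(1, Mul(2, W)))))) = Add(2, Add(Mul(-1, W, z), Mul(-1, W, Add(1, Mul(2, W))))) = Add(2, Mul(-1, W, z), Mul(-1, W, Add(1, Mul(2, W)))))
Add(Add(1819, B), Function('g')(-23, Function('A')(-1))) = Add(Add(1819, 536), Add(2, Mul(-1, -1, -23), Mul(-1, -1, Add(1, Mul(2, -1))))) = Add(2355, Add(2, -23, Mul(-1, -1, Add(1, -2)))) = Add(2355, Add(2, -23, Mul(-1, -1, -1))) = Add(2355, Add(2, -23, -1)) = Add(2355, -22) = 2333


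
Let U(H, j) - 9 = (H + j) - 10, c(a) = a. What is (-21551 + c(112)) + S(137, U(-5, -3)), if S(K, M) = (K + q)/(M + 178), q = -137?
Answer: -21439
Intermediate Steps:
U(H, j) = -1 + H + j (U(H, j) = 9 + ((H + j) - 10) = 9 + (-10 + H + j) = -1 + H + j)
S(K, M) = (-137 + K)/(178 + M) (S(K, M) = (K - 137)/(M + 178) = (-137 + K)/(178 + M))
(-21551 + c(112)) + S(137, U(-5, -3)) = (-21551 + 112) + (-137 + 137)/(178 + (-1 - 5 - 3)) = -21439 + 0/(178 - 9) = -21439 + 0/169 = -21439 + (1/169)*0 = -21439 + 0 = -21439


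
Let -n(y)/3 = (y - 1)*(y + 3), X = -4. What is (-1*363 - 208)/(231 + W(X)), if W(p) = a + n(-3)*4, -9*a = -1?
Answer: -5139/2080 ≈ -2.4707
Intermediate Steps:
a = ⅑ (a = -⅑*(-1) = ⅑ ≈ 0.11111)
n(y) = -3*(-1 + y)*(3 + y) (n(y) = -3*(y - 1)*(y + 3) = -3*(-1 + y)*(3 + y))
W(p) = ⅑ (W(p) = ⅑ + (9 - 6*(-3) - 3*(-3)²)*4 = ⅑ + (9 + 18 - 3*9)*4 = ⅑ + (9 + 18 - 27)*4 = ⅑ + 0*4 = ⅑ + 0 = ⅑)
(-1*363 - 208)/(231 + W(X)) = (-1*363 - 208)/(231 + ⅑) = (-363 - 208)/(2080/9) = -571*9/2080 = -5139/2080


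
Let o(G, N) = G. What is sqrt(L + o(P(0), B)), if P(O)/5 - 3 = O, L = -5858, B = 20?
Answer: I*sqrt(5843) ≈ 76.44*I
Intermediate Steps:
P(O) = 15 + 5*O
sqrt(L + o(P(0), B)) = sqrt(-5858 + (15 + 5*0)) = sqrt(-5858 + (15 + 0)) = sqrt(-5858 + 15) = sqrt(-5843) = I*sqrt(5843)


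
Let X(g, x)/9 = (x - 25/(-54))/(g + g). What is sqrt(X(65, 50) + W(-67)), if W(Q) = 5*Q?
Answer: I*sqrt(2016885)/78 ≈ 18.207*I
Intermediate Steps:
X(g, x) = 9*(25/54 + x)/(2*g) (X(g, x) = 9*((x - 25/(-54))/(g + g)) = 9*((x - 25*(-1/54))/((2*g))) = 9*((x + 25/54)*(1/(2*g))) = 9*((25/54 + x)*(1/(2*g))) = 9*((25/54 + x)/(2*g)) = 9*(25/54 + x)/(2*g))
sqrt(X(65, 50) + W(-67)) = sqrt((1/12)*(25 + 54*50)/65 + 5*(-67)) = sqrt((1/12)*(1/65)*(25 + 2700) - 335) = sqrt((1/12)*(1/65)*2725 - 335) = sqrt(545/156 - 335) = sqrt(-51715/156) = I*sqrt(2016885)/78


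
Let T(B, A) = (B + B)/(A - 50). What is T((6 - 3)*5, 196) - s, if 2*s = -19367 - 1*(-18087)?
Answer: 46735/73 ≈ 640.21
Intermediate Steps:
s = -640 (s = (-19367 - 1*(-18087))/2 = (-19367 + 18087)/2 = (½)*(-1280) = -640)
T(B, A) = 2*B/(-50 + A) (T(B, A) = (2*B)/(-50 + A) = 2*B/(-50 + A))
T((6 - 3)*5, 196) - s = 2*((6 - 3)*5)/(-50 + 196) - 1*(-640) = 2*(3*5)/146 + 640 = 2*15*(1/146) + 640 = 15/73 + 640 = 46735/73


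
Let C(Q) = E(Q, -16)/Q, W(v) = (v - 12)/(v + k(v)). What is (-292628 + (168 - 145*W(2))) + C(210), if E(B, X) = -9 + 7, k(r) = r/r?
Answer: -30657551/105 ≈ -2.9198e+5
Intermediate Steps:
k(r) = 1
E(B, X) = -2
W(v) = (-12 + v)/(1 + v) (W(v) = (v - 12)/(v + 1) = (-12 + v)/(1 + v))
C(Q) = -2/Q
(-292628 + (168 - 145*W(2))) + C(210) = (-292628 + (168 - 145*(-12 + 2)/(1 + 2))) - 2/210 = (-292628 + (168 - 145*(-10)/3)) - 2*1/210 = (-292628 + (168 - 145*(-10)/3)) - 1/105 = (-292628 + (168 - 145*(-10/3))) - 1/105 = (-292628 + (168 + 1450/3)) - 1/105 = (-292628 + 1954/3) - 1/105 = -875930/3 - 1/105 = -30657551/105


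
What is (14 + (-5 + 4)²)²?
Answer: 225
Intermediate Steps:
(14 + (-5 + 4)²)² = (14 + (-1)²)² = (14 + 1)² = 15² = 225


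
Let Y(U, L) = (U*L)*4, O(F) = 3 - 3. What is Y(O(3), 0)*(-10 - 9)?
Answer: 0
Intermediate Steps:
O(F) = 0
Y(U, L) = 4*L*U (Y(U, L) = (L*U)*4 = 4*L*U)
Y(O(3), 0)*(-10 - 9) = (4*0*0)*(-10 - 9) = 0*(-19) = 0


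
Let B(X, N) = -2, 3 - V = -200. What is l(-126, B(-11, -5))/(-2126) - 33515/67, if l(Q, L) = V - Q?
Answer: -71274933/142442 ≈ -500.38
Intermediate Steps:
V = 203 (V = 3 - 1*(-200) = 3 + 200 = 203)
l(Q, L) = 203 - Q
l(-126, B(-11, -5))/(-2126) - 33515/67 = (203 - 1*(-126))/(-2126) - 33515/67 = (203 + 126)*(-1/2126) - 33515*1/67 = 329*(-1/2126) - 33515/67 = -329/2126 - 33515/67 = -71274933/142442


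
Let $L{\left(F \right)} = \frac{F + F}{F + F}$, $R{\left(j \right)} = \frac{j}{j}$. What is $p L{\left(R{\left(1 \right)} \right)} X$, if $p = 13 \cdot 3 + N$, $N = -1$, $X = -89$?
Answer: $-3382$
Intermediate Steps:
$p = 38$ ($p = 13 \cdot 3 - 1 = 39 - 1 = 38$)
$R{\left(j \right)} = 1$
$L{\left(F \right)} = 1$ ($L{\left(F \right)} = \frac{2 F}{2 F} = 2 F \frac{1}{2 F} = 1$)
$p L{\left(R{\left(1 \right)} \right)} X = 38 \cdot 1 \left(-89\right) = 38 \left(-89\right) = -3382$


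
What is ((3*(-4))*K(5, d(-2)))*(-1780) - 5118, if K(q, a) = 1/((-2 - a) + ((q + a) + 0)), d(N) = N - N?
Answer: 2002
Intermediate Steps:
d(N) = 0
K(q, a) = 1/(-2 + q) (K(q, a) = 1/((-2 - a) + ((a + q) + 0)) = 1/((-2 - a) + (a + q)) = 1/(-2 + q))
((3*(-4))*K(5, d(-2)))*(-1780) - 5118 = ((3*(-4))/(-2 + 5))*(-1780) - 5118 = -12/3*(-1780) - 5118 = -12*⅓*(-1780) - 5118 = -4*(-1780) - 5118 = 7120 - 5118 = 2002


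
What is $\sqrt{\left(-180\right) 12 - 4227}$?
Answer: $i \sqrt{6387} \approx 79.919 i$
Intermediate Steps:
$\sqrt{\left(-180\right) 12 - 4227} = \sqrt{-2160 - 4227} = \sqrt{-6387} = i \sqrt{6387}$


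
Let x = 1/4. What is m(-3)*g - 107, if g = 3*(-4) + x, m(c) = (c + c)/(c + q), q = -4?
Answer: -1639/14 ≈ -117.07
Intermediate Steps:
m(c) = 2*c/(-4 + c) (m(c) = (c + c)/(c - 4) = (2*c)/(-4 + c) = 2*c/(-4 + c))
x = ¼ (x = 1*(¼) = ¼ ≈ 0.25000)
g = -47/4 (g = 3*(-4) + ¼ = -12 + ¼ = -47/4 ≈ -11.750)
m(-3)*g - 107 = (2*(-3)/(-4 - 3))*(-47/4) - 107 = (2*(-3)/(-7))*(-47/4) - 107 = (2*(-3)*(-⅐))*(-47/4) - 107 = (6/7)*(-47/4) - 107 = -141/14 - 107 = -1639/14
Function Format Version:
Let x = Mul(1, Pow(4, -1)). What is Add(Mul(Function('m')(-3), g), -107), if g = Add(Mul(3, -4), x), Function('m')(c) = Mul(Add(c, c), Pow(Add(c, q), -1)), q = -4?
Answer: Rational(-1639, 14) ≈ -117.07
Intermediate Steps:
Function('m')(c) = Mul(2, c, Pow(Add(-4, c), -1)) (Function('m')(c) = Mul(Add(c, c), Pow(Add(c, -4), -1)) = Mul(Mul(2, c), Pow(Add(-4, c), -1)) = Mul(2, c, Pow(Add(-4, c), -1)))
x = Rational(1, 4) (x = Mul(1, Rational(1, 4)) = Rational(1, 4) ≈ 0.25000)
g = Rational(-47, 4) (g = Add(Mul(3, -4), Rational(1, 4)) = Add(-12, Rational(1, 4)) = Rational(-47, 4) ≈ -11.750)
Add(Mul(Function('m')(-3), g), -107) = Add(Mul(Mul(2, -3, Pow(Add(-4, -3), -1)), Rational(-47, 4)), -107) = Add(Mul(Mul(2, -3, Pow(-7, -1)), Rational(-47, 4)), -107) = Add(Mul(Mul(2, -3, Rational(-1, 7)), Rational(-47, 4)), -107) = Add(Mul(Rational(6, 7), Rational(-47, 4)), -107) = Add(Rational(-141, 14), -107) = Rational(-1639, 14)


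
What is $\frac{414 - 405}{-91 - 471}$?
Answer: $- \frac{9}{562} \approx -0.016014$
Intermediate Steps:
$\frac{414 - 405}{-91 - 471} = \frac{9}{-562} = 9 \left(- \frac{1}{562}\right) = - \frac{9}{562}$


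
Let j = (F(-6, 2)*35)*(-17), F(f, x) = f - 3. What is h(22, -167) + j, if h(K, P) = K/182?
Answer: 487316/91 ≈ 5355.1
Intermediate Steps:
F(f, x) = -3 + f
h(K, P) = K/182 (h(K, P) = K*(1/182) = K/182)
j = 5355 (j = ((-3 - 6)*35)*(-17) = -9*35*(-17) = -315*(-17) = 5355)
h(22, -167) + j = (1/182)*22 + 5355 = 11/91 + 5355 = 487316/91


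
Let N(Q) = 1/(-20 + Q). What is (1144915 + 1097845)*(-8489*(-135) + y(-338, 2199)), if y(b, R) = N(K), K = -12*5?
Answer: 5140473146731/2 ≈ 2.5702e+12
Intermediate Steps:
K = -60
y(b, R) = -1/80 (y(b, R) = 1/(-20 - 60) = 1/(-80) = -1/80)
(1144915 + 1097845)*(-8489*(-135) + y(-338, 2199)) = (1144915 + 1097845)*(-8489*(-135) - 1/80) = 2242760*(1146015 - 1/80) = 2242760*(91681199/80) = 5140473146731/2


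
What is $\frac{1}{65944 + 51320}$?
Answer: $\frac{1}{117264} \approx 8.5278 \cdot 10^{-6}$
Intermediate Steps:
$\frac{1}{65944 + 51320} = \frac{1}{117264}$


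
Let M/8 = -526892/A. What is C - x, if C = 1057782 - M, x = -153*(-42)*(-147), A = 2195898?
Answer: 2198539576964/1097949 ≈ 2.0024e+6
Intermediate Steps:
M = -2107568/1097949 (M = 8*(-526892/2195898) = 8*(-526892*1/2195898) = 8*(-263446/1097949) = -2107568/1097949 ≈ -1.9195)
x = -944622 (x = 6426*(-147) = -944622)
C = 1161392796686/1097949 (C = 1057782 - 1*(-2107568/1097949) = 1057782 + 2107568/1097949 = 1161392796686/1097949 ≈ 1.0578e+6)
C - x = 1161392796686/1097949 - 1*(-944622) = 1161392796686/1097949 + 944622 = 2198539576964/1097949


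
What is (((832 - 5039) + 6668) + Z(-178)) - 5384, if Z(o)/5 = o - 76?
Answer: -4193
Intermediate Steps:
Z(o) = -380 + 5*o (Z(o) = 5*(o - 76) = 5*(-76 + o) = -380 + 5*o)
(((832 - 5039) + 6668) + Z(-178)) - 5384 = (((832 - 5039) + 6668) + (-380 + 5*(-178))) - 5384 = ((-4207 + 6668) + (-380 - 890)) - 5384 = (2461 - 1270) - 5384 = 1191 - 5384 = -4193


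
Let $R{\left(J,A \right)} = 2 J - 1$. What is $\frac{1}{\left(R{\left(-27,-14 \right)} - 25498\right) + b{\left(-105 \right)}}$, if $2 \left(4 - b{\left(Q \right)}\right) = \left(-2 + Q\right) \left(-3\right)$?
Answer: $- \frac{2}{51419} \approx -3.8896 \cdot 10^{-5}$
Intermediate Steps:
$b{\left(Q \right)} = 1 + \frac{3 Q}{2}$ ($b{\left(Q \right)} = 4 - \frac{\left(-2 + Q\right) \left(-3\right)}{2} = 4 - \frac{6 - 3 Q}{2} = 4 + \left(-3 + \frac{3 Q}{2}\right) = 1 + \frac{3 Q}{2}$)
$R{\left(J,A \right)} = -1 + 2 J$
$\frac{1}{\left(R{\left(-27,-14 \right)} - 25498\right) + b{\left(-105 \right)}} = \frac{1}{\left(\left(-1 + 2 \left(-27\right)\right) - 25498\right) + \left(1 + \frac{3}{2} \left(-105\right)\right)} = \frac{1}{\left(\left(-1 - 54\right) - 25498\right) + \left(1 - \frac{315}{2}\right)} = \frac{1}{\left(-55 - 25498\right) - \frac{313}{2}} = \frac{1}{-25553 - \frac{313}{2}} = \frac{1}{- \frac{51419}{2}} = - \frac{2}{51419}$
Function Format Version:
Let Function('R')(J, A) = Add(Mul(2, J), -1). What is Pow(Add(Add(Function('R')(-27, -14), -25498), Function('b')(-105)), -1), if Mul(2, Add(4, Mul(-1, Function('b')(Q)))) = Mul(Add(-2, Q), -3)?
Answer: Rational(-2, 51419) ≈ -3.8896e-5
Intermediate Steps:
Function('b')(Q) = Add(1, Mul(Rational(3, 2), Q)) (Function('b')(Q) = Add(4, Mul(Rational(-1, 2), Mul(Add(-2, Q), -3))) = Add(4, Mul(Rational(-1, 2), Add(6, Mul(-3, Q)))) = Add(4, Add(-3, Mul(Rational(3, 2), Q))) = Add(1, Mul(Rational(3, 2), Q)))
Function('R')(J, A) = Add(-1, Mul(2, J))
Pow(Add(Add(Function('R')(-27, -14), -25498), Function('b')(-105)), -1) = Pow(Add(Add(Add(-1, Mul(2, -27)), -25498), Add(1, Mul(Rational(3, 2), -105))), -1) = Pow(Add(Add(Add(-1, -54), -25498), Add(1, Rational(-315, 2))), -1) = Pow(Add(Add(-55, -25498), Rational(-313, 2)), -1) = Pow(Add(-25553, Rational(-313, 2)), -1) = Pow(Rational(-51419, 2), -1) = Rational(-2, 51419)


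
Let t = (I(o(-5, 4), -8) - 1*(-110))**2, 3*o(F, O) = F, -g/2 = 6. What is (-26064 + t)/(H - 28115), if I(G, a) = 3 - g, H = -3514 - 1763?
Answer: 10439/33392 ≈ 0.31262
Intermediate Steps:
g = -12 (g = -2*6 = -12)
o(F, O) = F/3
H = -5277
I(G, a) = 15 (I(G, a) = 3 - 1*(-12) = 3 + 12 = 15)
t = 15625 (t = (15 - 1*(-110))**2 = (15 + 110)**2 = 125**2 = 15625)
(-26064 + t)/(H - 28115) = (-26064 + 15625)/(-5277 - 28115) = -10439/(-33392) = -10439*(-1/33392) = 10439/33392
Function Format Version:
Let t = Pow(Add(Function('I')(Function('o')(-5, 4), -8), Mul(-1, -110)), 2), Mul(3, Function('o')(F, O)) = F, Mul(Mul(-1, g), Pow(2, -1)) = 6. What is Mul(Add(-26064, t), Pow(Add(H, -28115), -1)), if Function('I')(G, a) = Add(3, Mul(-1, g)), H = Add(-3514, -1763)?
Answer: Rational(10439, 33392) ≈ 0.31262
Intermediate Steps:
g = -12 (g = Mul(-2, 6) = -12)
Function('o')(F, O) = Mul(Rational(1, 3), F)
H = -5277
Function('I')(G, a) = 15 (Function('I')(G, a) = Add(3, Mul(-1, -12)) = Add(3, 12) = 15)
t = 15625 (t = Pow(Add(15, Mul(-1, -110)), 2) = Pow(Add(15, 110), 2) = Pow(125, 2) = 15625)
Mul(Add(-26064, t), Pow(Add(H, -28115), -1)) = Mul(Add(-26064, 15625), Pow(Add(-5277, -28115), -1)) = Mul(-10439, Pow(-33392, -1)) = Mul(-10439, Rational(-1, 33392)) = Rational(10439, 33392)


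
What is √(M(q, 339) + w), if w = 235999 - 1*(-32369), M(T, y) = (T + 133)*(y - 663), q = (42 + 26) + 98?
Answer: 2*√42873 ≈ 414.12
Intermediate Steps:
q = 166 (q = 68 + 98 = 166)
M(T, y) = (-663 + y)*(133 + T) (M(T, y) = (133 + T)*(-663 + y) = (-663 + y)*(133 + T))
w = 268368 (w = 235999 + 32369 = 268368)
√(M(q, 339) + w) = √((-88179 - 663*166 + 133*339 + 166*339) + 268368) = √((-88179 - 110058 + 45087 + 56274) + 268368) = √(-96876 + 268368) = √171492 = 2*√42873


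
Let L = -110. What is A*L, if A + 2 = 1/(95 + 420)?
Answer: 22638/103 ≈ 219.79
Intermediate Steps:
A = -1029/515 (A = -2 + 1/(95 + 420) = -2 + 1/515 = -1029/515 ≈ -1.9981)
A*L = -1029/515*(-110) = 22638/103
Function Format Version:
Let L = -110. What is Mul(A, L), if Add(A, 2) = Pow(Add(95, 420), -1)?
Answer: Rational(22638, 103) ≈ 219.79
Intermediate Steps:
A = Rational(-1029, 515) (A = Add(-2, Pow(Add(95, 420), -1)) = Add(-2, Pow(515, -1)) = Add(-2, Rational(1, 515)) = Rational(-1029, 515) ≈ -1.9981)
Mul(A, L) = Mul(Rational(-1029, 515), -110) = Rational(22638, 103)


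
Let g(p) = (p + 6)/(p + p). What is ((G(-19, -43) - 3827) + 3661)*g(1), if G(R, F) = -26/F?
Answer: -24892/43 ≈ -578.88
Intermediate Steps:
g(p) = (6 + p)/(2*p) (g(p) = (6 + p)/((2*p)) = (6 + p)*(1/(2*p)) = (6 + p)/(2*p))
((G(-19, -43) - 3827) + 3661)*g(1) = ((-26/(-43) - 3827) + 3661)*((1/2)*(6 + 1)/1) = ((-26*(-1/43) - 3827) + 3661)*((1/2)*1*7) = ((26/43 - 3827) + 3661)*(7/2) = (-164535/43 + 3661)*(7/2) = -7112/43*7/2 = -24892/43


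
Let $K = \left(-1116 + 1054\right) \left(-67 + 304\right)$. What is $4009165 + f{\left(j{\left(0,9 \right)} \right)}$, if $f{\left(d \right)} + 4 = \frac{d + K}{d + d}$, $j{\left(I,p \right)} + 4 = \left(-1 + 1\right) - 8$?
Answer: $\frac{16039095}{4} \approx 4.0098 \cdot 10^{6}$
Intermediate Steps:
$j{\left(I,p \right)} = -12$ ($j{\left(I,p \right)} = -4 + \left(\left(-1 + 1\right) - 8\right) = -4 + \left(0 - 8\right) = -4 - 8 = -12$)
$K = -14694$ ($K = \left(-62\right) 237 = -14694$)
$f{\left(d \right)} = -4 + \frac{-14694 + d}{2 d}$ ($f{\left(d \right)} = -4 + \frac{d - 14694}{d + d} = -4 + \frac{-14694 + d}{2 d}$)
$4009165 + f{\left(j{\left(0,9 \right)} \right)} = 4009165 - \left(\frac{7}{2} + \frac{7347}{-12}\right) = 4009165 - - \frac{2435}{4} = 4009165 + \left(- \frac{7}{2} + \frac{2449}{4}\right) = 4009165 + \frac{2435}{4} = \frac{16039095}{4}$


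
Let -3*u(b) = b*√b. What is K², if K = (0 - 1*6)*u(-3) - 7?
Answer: -59 + 84*I*√3 ≈ -59.0 + 145.49*I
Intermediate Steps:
u(b) = -b^(3/2)/3 (u(b) = -b*√b/3 = -b^(3/2)/3)
K = -7 - 6*I*√3 (K = (0 - 1*6)*(-(-1)*I*√3) - 7 = (0 - 6)*(-(-1)*I*√3) - 7 = -6*I*√3 - 7 = -7 - 6*I*√3 ≈ -7.0 - 10.392*I)
K² = (-7 - 6*I*√3)²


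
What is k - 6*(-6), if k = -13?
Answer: 23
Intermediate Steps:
k - 6*(-6) = -13 - 6*(-6) = -13 + 36 = 23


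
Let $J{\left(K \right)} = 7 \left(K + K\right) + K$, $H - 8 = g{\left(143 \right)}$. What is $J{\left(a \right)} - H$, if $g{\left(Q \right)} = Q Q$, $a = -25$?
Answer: $-20832$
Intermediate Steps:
$g{\left(Q \right)} = Q^{2}$
$H = 20457$ ($H = 8 + 143^{2} = 8 + 20449 = 20457$)
$J{\left(K \right)} = 15 K$ ($J{\left(K \right)} = 7 \cdot 2 K + K = 14 K + K = 15 K$)
$J{\left(a \right)} - H = 15 \left(-25\right) - 20457 = -375 - 20457 = -20832$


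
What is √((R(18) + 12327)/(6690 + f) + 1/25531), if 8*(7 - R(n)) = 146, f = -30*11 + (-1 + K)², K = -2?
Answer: √1552112879099/895906 ≈ 1.3906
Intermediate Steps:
f = -321 (f = -30*11 + (-1 - 2)² = -330 + (-3)² = -330 + 9 = -321)
R(n) = -45/4 (R(n) = 7 - ⅛*146 = 7 - 73/4 = -45/4)
√((R(18) + 12327)/(6690 + f) + 1/25531) = √((-45/4 + 12327)/(6690 - 321) + 1/25531) = √((49263/4)/6369 + 1/25531) = √((49263/4)*(1/6369) + 1/25531) = √(16421/8492 + 1/25531) = √(38113913/19709932) = √1552112879099/895906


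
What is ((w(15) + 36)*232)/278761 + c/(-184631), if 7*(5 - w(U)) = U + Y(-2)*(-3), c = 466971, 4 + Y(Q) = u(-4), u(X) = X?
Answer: -900590191301/360275455337 ≈ -2.4997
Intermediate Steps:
Y(Q) = -8 (Y(Q) = -4 - 4 = -8)
w(U) = 11/7 - U/7 (w(U) = 5 - (U - 8*(-3))/7 = 5 - (U + 24)/7 = 5 - (24 + U)/7 = 5 + (-24/7 - U/7) = 11/7 - U/7)
((w(15) + 36)*232)/278761 + c/(-184631) = (((11/7 - ⅐*15) + 36)*232)/278761 + 466971/(-184631) = (((11/7 - 15/7) + 36)*232)*(1/278761) + 466971*(-1/184631) = ((-4/7 + 36)*232)*(1/278761) - 466971/184631 = ((248/7)*232)*(1/278761) - 466971/184631 = (57536/7)*(1/278761) - 466971/184631 = 57536/1951327 - 466971/184631 = -900590191301/360275455337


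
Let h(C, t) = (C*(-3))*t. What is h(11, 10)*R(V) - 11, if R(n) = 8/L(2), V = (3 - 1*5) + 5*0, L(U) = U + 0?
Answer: -1331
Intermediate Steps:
L(U) = U
V = -2 (V = (3 - 5) + 0 = -2 + 0 = -2)
h(C, t) = -3*C*t (h(C, t) = (-3*C)*t = -3*C*t)
R(n) = 4 (R(n) = 8/2 = 8*(½) = 4)
h(11, 10)*R(V) - 11 = -3*11*10*4 - 11 = -330*4 - 11 = -1320 - 11 = -1331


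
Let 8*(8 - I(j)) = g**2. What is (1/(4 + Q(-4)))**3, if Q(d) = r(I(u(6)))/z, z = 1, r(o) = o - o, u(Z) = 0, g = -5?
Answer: 1/64 ≈ 0.015625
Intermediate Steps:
I(j) = 39/8 (I(j) = 8 - 1/8*(-5)**2 = 8 - 1/8*25 = 8 - 25/8 = 39/8)
r(o) = 0
Q(d) = 0 (Q(d) = 0/1 = 0*1 = 0)
(1/(4 + Q(-4)))**3 = (1/(4 + 0))**3 = (1/4)**3 = 1/64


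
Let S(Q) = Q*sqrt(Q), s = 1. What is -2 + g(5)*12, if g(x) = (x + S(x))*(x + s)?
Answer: 358 + 360*sqrt(5) ≈ 1163.0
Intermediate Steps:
S(Q) = Q**(3/2)
g(x) = (1 + x)*(x + x**(3/2)) (g(x) = (x + x**(3/2))*(x + 1) = (x + x**(3/2))*(1 + x) = (1 + x)*(x + x**(3/2)))
-2 + g(5)*12 = -2 + (5 + 5**2 + 5**(3/2) + 5**(5/2))*12 = -2 + (5 + 25 + 5*sqrt(5) + 25*sqrt(5))*12 = -2 + (30 + 30*sqrt(5))*12 = -2 + (360 + 360*sqrt(5)) = 358 + 360*sqrt(5)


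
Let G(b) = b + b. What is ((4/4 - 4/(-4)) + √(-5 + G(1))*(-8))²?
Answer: -188 - 32*I*√3 ≈ -188.0 - 55.426*I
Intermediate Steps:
G(b) = 2*b
((4/4 - 4/(-4)) + √(-5 + G(1))*(-8))² = ((4/4 - 4/(-4)) + √(-5 + 2*1)*(-8))² = ((4*(¼) - 4*(-¼)) + √(-5 + 2)*(-8))² = ((1 + 1) + √(-3)*(-8))² = (2 + (I*√3)*(-8))² = (2 - 8*I*√3)²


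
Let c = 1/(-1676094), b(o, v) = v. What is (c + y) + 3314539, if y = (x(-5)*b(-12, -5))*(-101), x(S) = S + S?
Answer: 5547014655965/1676094 ≈ 3.3095e+6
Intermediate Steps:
x(S) = 2*S
c = -1/1676094 ≈ -5.9662e-7
y = -5050 (y = ((2*(-5))*(-5))*(-101) = -10*(-5)*(-101) = 50*(-101) = -5050)
(c + y) + 3314539 = (-1/1676094 - 5050) + 3314539 = -8464274701/1676094 + 3314539 = 5547014655965/1676094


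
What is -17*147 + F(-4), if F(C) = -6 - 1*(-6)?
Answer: -2499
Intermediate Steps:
F(C) = 0 (F(C) = -6 + 6 = 0)
-17*147 + F(-4) = -17*147 + 0 = -2499 + 0 = -2499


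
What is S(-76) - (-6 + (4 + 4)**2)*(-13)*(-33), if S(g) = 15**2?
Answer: -24657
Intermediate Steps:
S(g) = 225
S(-76) - (-6 + (4 + 4)**2)*(-13)*(-33) = 225 - (-6 + (4 + 4)**2)*(-13)*(-33) = 225 - (-6 + 8**2)*(-13)*(-33) = 225 - (-6 + 64)*(-13)*(-33) = 225 - 58*(-13)*(-33) = 225 - (-754)*(-33) = 225 - 1*24882 = 225 - 24882 = -24657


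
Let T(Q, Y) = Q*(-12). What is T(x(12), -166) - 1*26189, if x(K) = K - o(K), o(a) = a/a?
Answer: -26321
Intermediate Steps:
o(a) = 1
x(K) = -1 + K (x(K) = K - 1*1 = K - 1 = -1 + K)
T(Q, Y) = -12*Q
T(x(12), -166) - 1*26189 = -12*(-1 + 12) - 1*26189 = -12*11 - 26189 = -132 - 26189 = -26321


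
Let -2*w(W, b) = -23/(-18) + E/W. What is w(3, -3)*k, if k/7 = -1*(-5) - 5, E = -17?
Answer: 0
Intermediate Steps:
w(W, b) = -23/36 + 17/(2*W) (w(W, b) = -(-23/(-18) - 17/W)/2 = -(-23*(-1/18) - 17/W)/2 = -(23/18 - 17/W)/2 = -23/36 + 17/(2*W))
k = 0 (k = 7*(-1*(-5) - 5) = 7*(5 - 5) = 7*0 = 0)
w(3, -3)*k = ((1/36)*(306 - 23*3)/3)*0 = ((1/36)*(1/3)*(306 - 69))*0 = ((1/36)*(1/3)*237)*0 = (79/36)*0 = 0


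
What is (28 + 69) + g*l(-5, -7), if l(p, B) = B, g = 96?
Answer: -575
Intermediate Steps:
(28 + 69) + g*l(-5, -7) = (28 + 69) + 96*(-7) = 97 - 672 = -575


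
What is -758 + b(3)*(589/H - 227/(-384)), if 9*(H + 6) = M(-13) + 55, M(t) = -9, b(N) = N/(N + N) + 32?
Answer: -17106509/768 ≈ -22274.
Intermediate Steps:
b(N) = 65/2 (b(N) = N/((2*N)) + 32 = (1/(2*N))*N + 32 = 1/2 + 32 = 65/2)
H = -8/9 (H = -6 + (-9 + 55)/9 = -6 + (1/9)*46 = -6 + 46/9 = -8/9 ≈ -0.88889)
-758 + b(3)*(589/H - 227/(-384)) = -758 + 65*(589/(-8/9) - 227/(-384))/2 = -758 + 65*(589*(-9/8) - 227*(-1/384))/2 = -758 + 65*(-5301/8 + 227/384)/2 = -758 + (65/2)*(-254221/384) = -758 - 16524365/768 = -17106509/768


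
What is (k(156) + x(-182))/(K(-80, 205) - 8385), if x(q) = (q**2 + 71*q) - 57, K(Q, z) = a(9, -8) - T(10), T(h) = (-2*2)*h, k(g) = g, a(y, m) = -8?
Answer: -20301/8353 ≈ -2.4304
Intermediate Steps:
T(h) = -4*h
K(Q, z) = 32 (K(Q, z) = -8 - (-4)*10 = -8 - 1*(-40) = -8 + 40 = 32)
x(q) = -57 + q**2 + 71*q
(k(156) + x(-182))/(K(-80, 205) - 8385) = (156 + (-57 + (-182)**2 + 71*(-182)))/(32 - 8385) = (156 + (-57 + 33124 - 12922))/(-8353) = (156 + 20145)*(-1/8353) = 20301*(-1/8353) = -20301/8353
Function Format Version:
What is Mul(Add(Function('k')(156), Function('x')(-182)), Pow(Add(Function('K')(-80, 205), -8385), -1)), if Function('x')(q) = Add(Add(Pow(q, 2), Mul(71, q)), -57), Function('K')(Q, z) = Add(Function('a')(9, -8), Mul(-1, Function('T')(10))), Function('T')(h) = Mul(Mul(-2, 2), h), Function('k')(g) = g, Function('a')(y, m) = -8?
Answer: Rational(-20301, 8353) ≈ -2.4304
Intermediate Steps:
Function('T')(h) = Mul(-4, h)
Function('K')(Q, z) = 32 (Function('K')(Q, z) = Add(-8, Mul(-1, Mul(-4, 10))) = Add(-8, Mul(-1, -40)) = Add(-8, 40) = 32)
Function('x')(q) = Add(-57, Pow(q, 2), Mul(71, q))
Mul(Add(Function('k')(156), Function('x')(-182)), Pow(Add(Function('K')(-80, 205), -8385), -1)) = Mul(Add(156, Add(-57, Pow(-182, 2), Mul(71, -182))), Pow(Add(32, -8385), -1)) = Mul(Add(156, Add(-57, 33124, -12922)), Pow(-8353, -1)) = Mul(Add(156, 20145), Rational(-1, 8353)) = Mul(20301, Rational(-1, 8353)) = Rational(-20301, 8353)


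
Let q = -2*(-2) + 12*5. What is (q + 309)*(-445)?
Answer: -165985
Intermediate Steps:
q = 64 (q = 4 + 60 = 64)
(q + 309)*(-445) = (64 + 309)*(-445) = 373*(-445) = -165985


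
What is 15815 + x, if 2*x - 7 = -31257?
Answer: 190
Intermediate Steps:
x = -15625 (x = 7/2 + (½)*(-31257) = 7/2 - 31257/2 = -15625)
15815 + x = 15815 - 15625 = 190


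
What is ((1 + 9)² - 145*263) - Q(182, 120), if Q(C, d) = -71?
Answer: -37964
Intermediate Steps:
((1 + 9)² - 145*263) - Q(182, 120) = ((1 + 9)² - 145*263) - 1*(-71) = (10² - 38135) + 71 = (100 - 38135) + 71 = -38035 + 71 = -37964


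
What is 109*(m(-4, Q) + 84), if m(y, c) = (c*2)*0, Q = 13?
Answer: 9156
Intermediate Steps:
m(y, c) = 0 (m(y, c) = (2*c)*0 = 0)
109*(m(-4, Q) + 84) = 109*(0 + 84) = 109*84 = 9156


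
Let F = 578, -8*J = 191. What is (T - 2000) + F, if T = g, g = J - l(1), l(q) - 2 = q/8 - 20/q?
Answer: -1428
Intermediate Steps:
l(q) = 2 - 20/q + q/8 (l(q) = 2 + (q/8 - 20/q) = 2 + (-20/q + q/8) = 2 - 20/q + q/8)
J = -191/8 (J = -⅛*191 = -191/8 ≈ -23.875)
g = -6 (g = -191/8 - (2 - 20/1 + (⅛)*1) = -191/8 - (2 - 20*1 + ⅛) = -191/8 - (2 - 20 + ⅛) = -191/8 - 1*(-143/8) = -191/8 + 143/8 = -6)
T = -6
(T - 2000) + F = (-6 - 2000) + 578 = -2006 + 578 = -1428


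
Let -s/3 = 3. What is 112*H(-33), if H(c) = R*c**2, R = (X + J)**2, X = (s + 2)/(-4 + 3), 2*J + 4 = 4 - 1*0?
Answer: 5976432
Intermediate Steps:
s = -9 (s = -3*3 = -9)
J = 0 (J = -2 + (4 - 1*0)/2 = -2 + (4 + 0)/2 = -2 + (1/2)*4 = -2 + 2 = 0)
X = 7 (X = (-9 + 2)/(-4 + 3) = -7/(-1) = -7*(-1) = 7)
R = 49 (R = (7 + 0)**2 = 7**2 = 49)
H(c) = 49*c**2
112*H(-33) = 112*(49*(-33)**2) = 112*(49*1089) = 112*53361 = 5976432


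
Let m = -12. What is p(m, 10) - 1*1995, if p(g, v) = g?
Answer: -2007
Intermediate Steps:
p(m, 10) - 1*1995 = -12 - 1*1995 = -12 - 1995 = -2007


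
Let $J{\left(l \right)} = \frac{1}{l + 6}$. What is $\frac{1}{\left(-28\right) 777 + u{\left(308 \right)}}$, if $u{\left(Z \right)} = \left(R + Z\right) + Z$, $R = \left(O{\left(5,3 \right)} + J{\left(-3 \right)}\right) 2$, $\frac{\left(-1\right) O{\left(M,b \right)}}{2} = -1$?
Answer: $- \frac{3}{63406} \approx -4.7314 \cdot 10^{-5}$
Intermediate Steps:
$O{\left(M,b \right)} = 2$ ($O{\left(M,b \right)} = \left(-2\right) \left(-1\right) = 2$)
$J{\left(l \right)} = \frac{1}{6 + l}$
$R = \frac{14}{3}$ ($R = \left(2 + \frac{1}{6 - 3}\right) 2 = \left(2 + \frac{1}{3}\right) 2 = \frac{7}{3} \cdot 2 = \frac{14}{3} \approx 4.6667$)
$u{\left(Z \right)} = \frac{14}{3} + 2 Z$ ($u{\left(Z \right)} = \left(\frac{14}{3} + Z\right) + Z = \frac{14}{3} + 2 Z$)
$\frac{1}{\left(-28\right) 777 + u{\left(308 \right)}} = \frac{1}{\left(-28\right) 777 + \left(\frac{14}{3} + 2 \cdot 308\right)} = \frac{1}{-21756 + \left(\frac{14}{3} + 616\right)} = \frac{1}{-21756 + \frac{1862}{3}} = \frac{1}{- \frac{63406}{3}} = - \frac{3}{63406}$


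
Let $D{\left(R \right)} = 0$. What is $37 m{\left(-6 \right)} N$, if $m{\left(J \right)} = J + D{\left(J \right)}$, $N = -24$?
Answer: $5328$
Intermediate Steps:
$m{\left(J \right)} = J$ ($m{\left(J \right)} = J + 0 = J$)
$37 m{\left(-6 \right)} N = 37 \left(-6\right) \left(-24\right) = \left(-222\right) \left(-24\right) = 5328$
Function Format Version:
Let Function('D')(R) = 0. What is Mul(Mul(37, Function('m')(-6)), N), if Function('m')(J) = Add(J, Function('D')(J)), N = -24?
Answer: 5328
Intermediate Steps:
Function('m')(J) = J (Function('m')(J) = Add(J, 0) = J)
Mul(Mul(37, Function('m')(-6)), N) = Mul(Mul(37, -6), -24) = Mul(-222, -24) = 5328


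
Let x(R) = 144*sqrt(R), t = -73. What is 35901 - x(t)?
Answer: 35901 - 144*I*sqrt(73) ≈ 35901.0 - 1230.3*I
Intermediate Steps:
35901 - x(t) = 35901 - 144*sqrt(-73) = 35901 - 144*I*sqrt(73)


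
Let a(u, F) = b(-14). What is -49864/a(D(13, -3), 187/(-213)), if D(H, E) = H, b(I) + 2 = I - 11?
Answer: 49864/27 ≈ 1846.8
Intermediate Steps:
b(I) = -13 + I (b(I) = -2 + (I - 11) = -2 + (-11 + I) = -13 + I)
a(u, F) = -27 (a(u, F) = -13 - 14 = -27)
-49864/a(D(13, -3), 187/(-213)) = -49864/(-27) = -49864*(-1/27) = 49864/27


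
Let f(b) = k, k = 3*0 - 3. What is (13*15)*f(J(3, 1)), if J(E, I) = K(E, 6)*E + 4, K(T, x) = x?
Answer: -585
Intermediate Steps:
J(E, I) = 4 + 6*E (J(E, I) = 6*E + 4 = 4 + 6*E)
k = -3 (k = 0 - 3 = -3)
f(b) = -3
(13*15)*f(J(3, 1)) = (13*15)*(-3) = 195*(-3) = -585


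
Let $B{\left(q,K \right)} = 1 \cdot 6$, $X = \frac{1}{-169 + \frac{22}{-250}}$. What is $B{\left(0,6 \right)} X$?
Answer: $- \frac{375}{10568} \approx -0.035484$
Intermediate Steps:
$X = - \frac{125}{21136}$ ($X = \frac{1}{-169 + 22 \left(- \frac{1}{250}\right)} = \frac{1}{-169 - \frac{11}{125}} = \frac{1}{- \frac{21136}{125}} = - \frac{125}{21136} \approx -0.0059141$)
$B{\left(q,K \right)} = 6$
$B{\left(0,6 \right)} X = 6 \left(- \frac{125}{21136}\right) = - \frac{375}{10568}$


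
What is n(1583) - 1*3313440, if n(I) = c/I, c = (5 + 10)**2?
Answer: -5245175295/1583 ≈ -3.3134e+6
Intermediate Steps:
c = 225 (c = 15**2 = 225)
n(I) = 225/I
n(1583) - 1*3313440 = 225/1583 - 1*3313440 = 225*(1/1583) - 3313440 = 225/1583 - 3313440 = -5245175295/1583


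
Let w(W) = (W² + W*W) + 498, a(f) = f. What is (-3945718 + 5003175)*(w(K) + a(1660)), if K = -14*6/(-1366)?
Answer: 1064527992893030/466489 ≈ 2.2820e+9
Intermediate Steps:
K = 42/683 (K = -84*(-1/1366) = 42/683 ≈ 0.061493)
w(W) = 498 + 2*W² (w(W) = (W² + W²) + 498 = 2*W² + 498 = 498 + 2*W²)
(-3945718 + 5003175)*(w(K) + a(1660)) = (-3945718 + 5003175)*((498 + 2*(42/683)²) + 1660) = 1057457*((498 + 2*(1764/466489)) + 1660) = 1057457*((498 + 3528/466489) + 1660) = 1057457*(232315050/466489 + 1660) = 1057457*(1006686790/466489) = 1064527992893030/466489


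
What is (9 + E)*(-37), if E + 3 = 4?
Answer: -370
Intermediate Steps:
E = 1 (E = -3 + 4 = 1)
(9 + E)*(-37) = (9 + 1)*(-37) = 10*(-37) = -370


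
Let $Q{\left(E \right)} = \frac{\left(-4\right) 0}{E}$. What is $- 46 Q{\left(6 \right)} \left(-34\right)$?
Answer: $0$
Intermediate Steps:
$Q{\left(E \right)} = 0$ ($Q{\left(E \right)} = \frac{0}{E} = 0$)
$- 46 Q{\left(6 \right)} \left(-34\right) = \left(-46\right) 0 \left(-34\right) = 0 \left(-34\right) = 0$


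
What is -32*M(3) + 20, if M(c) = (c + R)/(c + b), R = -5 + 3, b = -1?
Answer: 4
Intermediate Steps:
R = -2
M(c) = (-2 + c)/(-1 + c) (M(c) = (c - 2)/(c - 1) = (-2 + c)/(-1 + c))
-32*M(3) + 20 = -32*(-2 + 3)/(-1 + 3) + 20 = -32/2 + 20 = -16 + 20 = 4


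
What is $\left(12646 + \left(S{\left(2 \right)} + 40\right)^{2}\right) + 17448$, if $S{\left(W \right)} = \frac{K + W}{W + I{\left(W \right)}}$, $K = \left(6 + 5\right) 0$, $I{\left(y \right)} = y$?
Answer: $\frac{126937}{4} \approx 31734.0$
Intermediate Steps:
$K = 0$ ($K = 11 \cdot 0 = 0$)
$S{\left(W \right)} = \frac{1}{2}$ ($S{\left(W \right)} = \frac{0 + W}{W + W} = \frac{W}{2 W} = W \frac{1}{2 W} = \frac{1}{2}$)
$\left(12646 + \left(S{\left(2 \right)} + 40\right)^{2}\right) + 17448 = \left(12646 + \left(\frac{1}{2} + 40\right)^{2}\right) + 17448 = \left(12646 + \left(\frac{81}{2}\right)^{2}\right) + 17448 = \left(12646 + \frac{6561}{4}\right) + 17448 = \frac{57145}{4} + 17448 = \frac{126937}{4}$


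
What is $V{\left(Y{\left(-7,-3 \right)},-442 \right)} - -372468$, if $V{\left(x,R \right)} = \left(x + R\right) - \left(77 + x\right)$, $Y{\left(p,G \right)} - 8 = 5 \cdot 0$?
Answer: $371949$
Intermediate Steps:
$Y{\left(p,G \right)} = 8$ ($Y{\left(p,G \right)} = 8 + 5 \cdot 0 = 8 + 0 = 8$)
$V{\left(x,R \right)} = -77 + R$ ($V{\left(x,R \right)} = \left(R + x\right) - \left(77 + x\right) = -77 + R$)
$V{\left(Y{\left(-7,-3 \right)},-442 \right)} - -372468 = \left(-77 - 442\right) - -372468 = -519 + 372468 = 371949$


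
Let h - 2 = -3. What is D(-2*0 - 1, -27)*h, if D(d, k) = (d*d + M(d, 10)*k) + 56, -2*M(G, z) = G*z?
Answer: 78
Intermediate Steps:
M(G, z) = -G*z/2
D(d, k) = 56 + d² - 5*d*k (D(d, k) = (d*d + (-½*d*10)*k) + 56 = (d² + (-5*d)*k) + 56 = (d² - 5*d*k) + 56 = 56 + d² - 5*d*k)
h = -1 (h = 2 - 3 = -1)
D(-2*0 - 1, -27)*h = (56 + (-2*0 - 1)² - 5*(-2*0 - 1)*(-27))*(-1) = (56 + (0 - 1)² - 5*(0 - 1)*(-27))*(-1) = (56 + (-1)² - 5*(-1)*(-27))*(-1) = (56 + 1 - 135)*(-1) = -78*(-1) = 78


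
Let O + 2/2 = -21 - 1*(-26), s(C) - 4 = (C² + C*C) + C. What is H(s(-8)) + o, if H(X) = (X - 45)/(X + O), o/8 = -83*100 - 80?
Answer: -8581041/128 ≈ -67039.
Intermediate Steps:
s(C) = 4 + C + 2*C² (s(C) = 4 + ((C² + C*C) + C) = 4 + ((C² + C²) + C) = 4 + (2*C² + C) = 4 + (C + 2*C²) = 4 + C + 2*C²)
O = 4 (O = -1 + (-21 - 1*(-26)) = -1 + (-21 + 26) = -1 + 5 = 4)
o = -67040 (o = 8*(-83*100 - 80) = 8*(-8300 - 80) = 8*(-8380) = -67040)
H(X) = (-45 + X)/(4 + X) (H(X) = (X - 45)/(X + 4) = (-45 + X)/(4 + X))
H(s(-8)) + o = (-45 + (4 - 8 + 2*(-8)²))/(4 + (4 - 8 + 2*(-8)²)) - 67040 = (-45 + (4 - 8 + 2*64))/(4 + (4 - 8 + 2*64)) - 67040 = (-45 + (4 - 8 + 128))/(4 + (4 - 8 + 128)) - 67040 = (-45 + 124)/(4 + 124) - 67040 = 79/128 - 67040 = -8581041/128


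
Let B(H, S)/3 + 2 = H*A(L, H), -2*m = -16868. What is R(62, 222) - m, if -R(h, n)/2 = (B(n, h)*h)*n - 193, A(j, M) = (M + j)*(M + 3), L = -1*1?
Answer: -911640489680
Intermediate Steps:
m = 8434 (m = -½*(-16868) = 8434)
L = -1
A(j, M) = (3 + M)*(M + j) (A(j, M) = (M + j)*(3 + M) = (3 + M)*(M + j))
B(H, S) = -6 + 3*H*(-3 + H² + 2*H) (B(H, S) = -6 + 3*(H*(H² + 3*H + 3*(-1) + H*(-1))) = -6 + 3*(H*(H² + 3*H - 3 - H)) = -6 + 3*(H*(-3 + H² + 2*H)) = -6 + 3*H*(-3 + H² + 2*H))
R(h, n) = 386 - 2*h*n*(-6 + 3*n*(-3 + n² + 2*n)) (R(h, n) = -2*(((-6 + 3*n*(-3 + n² + 2*n))*h)*n - 193) = -2*((h*(-6 + 3*n*(-3 + n² + 2*n)))*n - 193) = -2*(h*n*(-6 + 3*n*(-3 + n² + 2*n)) - 193) = -2*(-193 + h*n*(-6 + 3*n*(-3 + n² + 2*n))) = 386 - 2*h*n*(-6 + 3*n*(-3 + n² + 2*n)))
R(62, 222) - m = (386 - 6*62*222*(-2 + 222*(-3 + 222² + 2*222))) - 1*8434 = (386 - 6*62*222*(-2 + 222*(-3 + 49284 + 444))) - 8434 = (386 - 6*62*222*(-2 + 222*49725)) - 8434 = (386 - 6*62*222*(-2 + 11038950)) - 8434 = (386 - 6*62*222*11038948) - 8434 = (386 - 911640481632) - 8434 = -911640481246 - 8434 = -911640489680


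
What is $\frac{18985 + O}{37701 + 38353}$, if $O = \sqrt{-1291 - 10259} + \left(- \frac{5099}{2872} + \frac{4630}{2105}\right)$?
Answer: $\frac{22955504113}{91957804048} + \frac{5 i \sqrt{462}}{76054} \approx 0.24963 + 0.0014131 i$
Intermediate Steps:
$O = \frac{512793}{1209112} + 5 i \sqrt{462}$ ($O = \sqrt{-11550} + \left(\left(-5099\right) \frac{1}{2872} + 4630 \cdot \frac{1}{2105}\right) = 5 i \sqrt{462} + \left(- \frac{5099}{2872} + \frac{926}{421}\right) = 5 i \sqrt{462} + \frac{512793}{1209112} = \frac{512793}{1209112} + 5 i \sqrt{462} \approx 0.42411 + 107.47 i$)
$\frac{18985 + O}{37701 + 38353} = \frac{18985 + \left(\frac{512793}{1209112} + 5 i \sqrt{462}\right)}{37701 + 38353} = \frac{\frac{22955504113}{1209112} + 5 i \sqrt{462}}{76054} = \left(\frac{22955504113}{1209112} + 5 i \sqrt{462}\right) \frac{1}{76054} = \frac{22955504113}{91957804048} + \frac{5 i \sqrt{462}}{76054}$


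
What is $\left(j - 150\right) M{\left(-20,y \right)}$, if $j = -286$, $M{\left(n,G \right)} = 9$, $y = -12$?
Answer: $-3924$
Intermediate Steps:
$\left(j - 150\right) M{\left(-20,y \right)} = \left(-286 - 150\right) 9 = \left(-436\right) 9 = -3924$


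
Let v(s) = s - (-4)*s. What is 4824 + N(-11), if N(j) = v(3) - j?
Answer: 4850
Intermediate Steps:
v(s) = 5*s (v(s) = s + 4*s = 5*s)
N(j) = 15 - j (N(j) = 5*3 - j = 15 - j)
4824 + N(-11) = 4824 + (15 - 1*(-11)) = 4824 + (15 + 11) = 4824 + 26 = 4850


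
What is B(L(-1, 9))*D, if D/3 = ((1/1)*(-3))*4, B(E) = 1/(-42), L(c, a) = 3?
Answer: 6/7 ≈ 0.85714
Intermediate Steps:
B(E) = -1/42
D = -36 (D = 3*(((1/1)*(-3))*4) = 3*(((1*1)*(-3))*4) = 3*((1*(-3))*4) = 3*(-3*4) = 3*(-12) = -36)
B(L(-1, 9))*D = -1/42*(-36) = 6/7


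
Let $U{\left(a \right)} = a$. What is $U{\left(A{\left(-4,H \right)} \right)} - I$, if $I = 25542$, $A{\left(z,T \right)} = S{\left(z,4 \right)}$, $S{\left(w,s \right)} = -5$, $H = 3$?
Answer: $-25547$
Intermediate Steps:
$A{\left(z,T \right)} = -5$
$U{\left(A{\left(-4,H \right)} \right)} - I = -5 - 25542 = -25547$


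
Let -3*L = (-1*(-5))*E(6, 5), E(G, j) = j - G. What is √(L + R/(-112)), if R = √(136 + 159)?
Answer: √(11760 - 63*√295)/84 ≈ 1.2302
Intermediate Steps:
R = √295 ≈ 17.176
L = 5/3 (L = -(-1*(-5))*(5 - 1*6)/3 = -5*(5 - 6)/3 = -5*(-1)/3 = -⅓*(-5) = 5/3 ≈ 1.6667)
√(L + R/(-112)) = √(5/3 + √295/(-112)) = √(5/3 + √295*(-1/112)) = √(5/3 - √295/112)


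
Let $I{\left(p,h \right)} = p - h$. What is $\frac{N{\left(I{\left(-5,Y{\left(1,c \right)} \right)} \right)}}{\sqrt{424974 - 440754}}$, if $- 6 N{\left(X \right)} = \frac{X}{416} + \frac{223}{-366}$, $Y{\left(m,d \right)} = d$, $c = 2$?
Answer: $- \frac{9533 i \sqrt{3945}}{720779904} \approx - 0.00083071 i$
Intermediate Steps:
$N{\left(X \right)} = \frac{223}{2196} - \frac{X}{2496}$ ($N{\left(X \right)} = - \frac{\frac{X}{416} + \frac{223}{-366}}{6} = - \frac{X \frac{1}{416} + 223 \left(- \frac{1}{366}\right)}{6} = - \frac{\frac{X}{416} - \frac{223}{366}}{6} = - \frac{- \frac{223}{366} + \frac{X}{416}}{6} = \frac{223}{2196} - \frac{X}{2496}$)
$\frac{N{\left(I{\left(-5,Y{\left(1,c \right)} \right)} \right)}}{\sqrt{424974 - 440754}} = \frac{\frac{223}{2196} - \frac{-5 - 2}{2496}}{\sqrt{424974 - 440754}} = \frac{\frac{223}{2196} - \frac{-5 - 2}{2496}}{\sqrt{-15780}} = \frac{\frac{223}{2196} - - \frac{7}{2496}}{2 i \sqrt{3945}} = \left(\frac{223}{2196} + \frac{7}{2496}\right) \left(- \frac{i \sqrt{3945}}{7890}\right) = \frac{47665 \left(- \frac{i \sqrt{3945}}{7890}\right)}{456768} = - \frac{9533 i \sqrt{3945}}{720779904}$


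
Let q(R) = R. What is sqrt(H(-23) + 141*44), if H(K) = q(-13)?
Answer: sqrt(6191) ≈ 78.683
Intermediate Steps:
H(K) = -13
sqrt(H(-23) + 141*44) = sqrt(-13 + 141*44) = sqrt(-13 + 6204) = sqrt(6191)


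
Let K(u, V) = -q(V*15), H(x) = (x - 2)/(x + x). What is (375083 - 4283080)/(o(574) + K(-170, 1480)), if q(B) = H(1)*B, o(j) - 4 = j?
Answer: -3907997/11678 ≈ -334.65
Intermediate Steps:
H(x) = (-2 + x)/(2*x) (H(x) = (-2 + x)/((2*x)) = (-2 + x)*(1/(2*x)) = (-2 + x)/(2*x))
o(j) = 4 + j
q(B) = -B/2 (q(B) = ((½)*(-2 + 1)/1)*B = ((½)*1*(-1))*B = -B/2)
K(u, V) = 15*V/2 (K(u, V) = -(-1)*V*15/2 = -(-1)*15*V/2 = -(-15)*V/2 = 15*V/2)
(375083 - 4283080)/(o(574) + K(-170, 1480)) = (375083 - 4283080)/((4 + 574) + (15/2)*1480) = -3907997/(578 + 11100) = -3907997/11678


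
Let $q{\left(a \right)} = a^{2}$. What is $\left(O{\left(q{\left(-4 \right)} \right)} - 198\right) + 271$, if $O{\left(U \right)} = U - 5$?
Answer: $84$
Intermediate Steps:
$O{\left(U \right)} = -5 + U$ ($O{\left(U \right)} = U - 5 = -5 + U$)
$\left(O{\left(q{\left(-4 \right)} \right)} - 198\right) + 271 = \left(\left(-5 + \left(-4\right)^{2}\right) - 198\right) + 271 = \left(\left(-5 + 16\right) - 198\right) + 271 = \left(11 - 198\right) + 271 = -187 + 271 = 84$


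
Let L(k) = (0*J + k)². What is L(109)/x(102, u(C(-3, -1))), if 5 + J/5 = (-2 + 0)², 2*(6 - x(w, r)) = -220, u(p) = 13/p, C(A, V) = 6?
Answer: 11881/116 ≈ 102.42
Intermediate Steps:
x(w, r) = 116 (x(w, r) = 6 - ½*(-220) = 6 + 110 = 116)
J = -5 (J = -25 + 5*(-2 + 0)² = -25 + 5*(-2)² = -25 + 5*4 = -25 + 20 = -5)
L(k) = k² (L(k) = (0*(-5) + k)² = (0 + k)² = k²)
L(109)/x(102, u(C(-3, -1))) = 109²/116 = 11881*(1/116) = 11881/116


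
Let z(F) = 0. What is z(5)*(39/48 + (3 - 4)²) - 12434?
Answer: -12434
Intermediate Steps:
z(5)*(39/48 + (3 - 4)²) - 12434 = 0*(39/48 + (3 - 4)²) - 12434 = 0*(39*(1/48) + (-1)²) - 12434 = 0*(13/16 + 1) - 12434 = 0*(29/16) - 12434 = 0 - 12434 = -12434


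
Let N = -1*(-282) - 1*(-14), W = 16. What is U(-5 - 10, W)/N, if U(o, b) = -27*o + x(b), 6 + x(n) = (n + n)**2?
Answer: 1423/296 ≈ 4.8074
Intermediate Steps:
x(n) = -6 + 4*n**2 (x(n) = -6 + (n + n)**2 = -6 + (2*n)**2 = -6 + 4*n**2)
U(o, b) = -6 - 27*o + 4*b**2 (U(o, b) = -27*o + (-6 + 4*b**2) = -6 - 27*o + 4*b**2)
N = 296 (N = 282 + 14 = 296)
U(-5 - 10, W)/N = (-6 - 27*(-5 - 10) + 4*16**2)/296 = (-6 - 27*(-15) + 4*256)*(1/296) = (-6 + 405 + 1024)*(1/296) = 1423*(1/296) = 1423/296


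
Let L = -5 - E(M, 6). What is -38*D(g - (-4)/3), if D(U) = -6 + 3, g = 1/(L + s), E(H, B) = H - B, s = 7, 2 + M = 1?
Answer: 114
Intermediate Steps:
M = -1 (M = -2 + 1 = -1)
L = 2 (L = -5 - (-1 - 1*6) = -5 - (-1 - 6) = -5 - 1*(-7) = -5 + 7 = 2)
g = ⅑ (g = 1/(2 + 7) = 1/9 = ⅑ ≈ 0.11111)
D(U) = -3
-38*D(g - (-4)/3) = -38*(-3) = 114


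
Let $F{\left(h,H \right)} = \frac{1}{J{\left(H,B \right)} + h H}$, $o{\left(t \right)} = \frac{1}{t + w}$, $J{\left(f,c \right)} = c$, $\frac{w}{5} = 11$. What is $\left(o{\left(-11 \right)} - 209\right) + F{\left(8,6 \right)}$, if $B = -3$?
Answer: $- \frac{413731}{1980} \approx -208.96$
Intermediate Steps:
$w = 55$ ($w = 5 \cdot 11 = 55$)
$o{\left(t \right)} = \frac{1}{55 + t}$ ($o{\left(t \right)} = \frac{1}{t + 55} = \frac{1}{55 + t}$)
$F{\left(h,H \right)} = \frac{1}{-3 + H h}$ ($F{\left(h,H \right)} = \frac{1}{-3 + h H} = \frac{1}{-3 + H h}$)
$\left(o{\left(-11 \right)} - 209\right) + F{\left(8,6 \right)} = \left(\frac{1}{55 - 11} - 209\right) + \frac{1}{-3 + 6 \cdot 8} = \left(\frac{1}{44} - 209\right) + \frac{1}{-3 + 48} = \left(\frac{1}{44} - 209\right) + \frac{1}{45} = - \frac{9195}{44} + \frac{1}{45} = - \frac{413731}{1980}$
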